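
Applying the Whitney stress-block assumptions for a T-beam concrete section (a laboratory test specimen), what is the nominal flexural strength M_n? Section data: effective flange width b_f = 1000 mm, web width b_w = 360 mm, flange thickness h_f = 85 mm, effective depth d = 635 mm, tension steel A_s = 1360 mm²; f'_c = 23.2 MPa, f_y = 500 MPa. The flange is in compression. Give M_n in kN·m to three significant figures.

Tension: T = A_s f_y = 1360 × 500 = 680000 N.
Try a within the flange: a = T/(0.85 f'_c b_f) = 680000/(0.85 × 23.2 × 1000) = 34.48 mm.
Since a = 34.48 ≤ h_f = 85 mm, the stress block lies entirely in the flange; analyse as a rectangular beam of width b_f.
M_n = T(d − a/2) = 680000 × (635 − 17.24) = 420.08 × 10⁶ N·mm.
M_n = 420.08 kN·m.

M_n ≈ 420 kN·m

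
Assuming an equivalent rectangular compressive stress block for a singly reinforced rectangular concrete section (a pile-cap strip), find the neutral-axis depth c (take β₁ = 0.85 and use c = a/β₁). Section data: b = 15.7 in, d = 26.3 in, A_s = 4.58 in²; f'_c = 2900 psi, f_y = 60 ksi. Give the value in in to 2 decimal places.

c ≈ 8.35 in

T = A_s f_y = 4.58 × 60 = 274.8 kips.
a = T/(0.85 f'_c b) = 274.8/(0.85 × 2.9 × 15.7) = 7.1007 in.
With β₁ = 0.85, c = a/β₁ = 7.1007/0.85 = 8.35 in.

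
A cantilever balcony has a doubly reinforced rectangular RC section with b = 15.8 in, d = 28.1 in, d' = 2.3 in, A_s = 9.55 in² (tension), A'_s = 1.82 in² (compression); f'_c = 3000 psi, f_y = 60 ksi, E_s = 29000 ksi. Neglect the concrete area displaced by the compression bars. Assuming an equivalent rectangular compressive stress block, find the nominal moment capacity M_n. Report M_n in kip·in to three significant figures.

Assume both steels yield.
a = (A_s − A'_s) f_y/(0.85 f'_c b) = (9.55 − 1.82) × 60/(0.85 × 3 × 15.8) = 11.512 in.
c = a/β₁ = 11.512/0.85 = 13.544 in; ε'_s = 0.003(c − d')/c = 0.0025 ≥ ε_y = 0.0021, so the compression steel yields.
M_n = (A_s − A'_s) f_y (d − a/2) + A'_s f_y (d − d') = 463.8 × (28.1 − 5.756) + 109.2 × (28.1 − 2.3) = 10363.1 + 2817.4 = 13180.5 kip·in.

M_n ≈ 13200 kip·in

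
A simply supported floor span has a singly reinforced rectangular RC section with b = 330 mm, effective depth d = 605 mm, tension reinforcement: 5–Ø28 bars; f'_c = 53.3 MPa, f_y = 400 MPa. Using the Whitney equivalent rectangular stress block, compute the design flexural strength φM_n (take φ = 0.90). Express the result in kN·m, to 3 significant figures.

φM_n ≈ 625 kN·m

A_s = 5 × 616 = 3080 mm².
T = A_s f_y = 3080 × 400 = 1232000 N = 1232 kN.
From C = T: a = T/(0.85 f'_c b) = 1232000/(0.85 × 53.3 × 330) = 82.40 mm.
M_n = T(d − a/2) = 1232 kN × (605 − 41.2) mm = 694.60 kN·m.
φM_n = 0.90 × 694.60 = 625.14 kN·m.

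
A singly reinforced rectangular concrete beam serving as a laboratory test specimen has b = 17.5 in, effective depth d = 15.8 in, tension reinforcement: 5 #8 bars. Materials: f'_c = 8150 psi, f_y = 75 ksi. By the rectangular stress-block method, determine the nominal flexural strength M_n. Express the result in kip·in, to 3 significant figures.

M_n ≈ 4320 kip·in

A_s = 5 × 0.79 = 3.95 in².
T = A_s f_y = 3.95 × 75 = 296.25 kips.
a = T/(0.85 f'_c b) = 296.25/(0.85 × 8.15 × 17.5) = 2.444 in.
M_n = T(d − a/2) = 296.25 × (15.8 − 1.222) = 4318.7 kip·in.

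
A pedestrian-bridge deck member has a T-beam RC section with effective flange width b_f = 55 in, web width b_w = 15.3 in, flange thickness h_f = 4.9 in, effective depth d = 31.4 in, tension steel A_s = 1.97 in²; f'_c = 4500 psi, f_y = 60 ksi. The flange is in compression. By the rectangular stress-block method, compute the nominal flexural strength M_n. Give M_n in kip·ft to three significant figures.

M_n ≈ 307 kip·ft

Tension: T = A_s f_y = 1.97 × 60 = 118.2 kips.
Try a within the flange: a = T/(0.85 f'_c b_f) = 118.2/(0.85 × 4.5 × 55) = 0.562 in.
Since a = 0.562 ≤ h_f = 4.9 in, the stress block lies entirely in the flange; analyse as a rectangular beam of width b_f.
M_n = T(d − a/2) = 118.2 × (31.4 − 0.281) = 3678.3 kip·in.
M_n = 3678.3/12 = 306.53 kip·ft.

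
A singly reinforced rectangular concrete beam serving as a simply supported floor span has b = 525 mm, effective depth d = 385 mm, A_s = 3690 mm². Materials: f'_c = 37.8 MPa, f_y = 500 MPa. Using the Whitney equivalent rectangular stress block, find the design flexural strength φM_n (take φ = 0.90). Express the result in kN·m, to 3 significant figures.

φM_n ≈ 548 kN·m

T = A_s f_y = 3690 × 500 = 1845000 N = 1845 kN.
From C = T: a = T/(0.85 f'_c b) = 1845000/(0.85 × 37.8 × 525) = 109.38 mm.
M_n = T(d − a/2) = 1845 kN × (385 − 54.69) mm = 609.42 kN·m.
φM_n = 0.90 × 609.42 = 548.48 kN·m.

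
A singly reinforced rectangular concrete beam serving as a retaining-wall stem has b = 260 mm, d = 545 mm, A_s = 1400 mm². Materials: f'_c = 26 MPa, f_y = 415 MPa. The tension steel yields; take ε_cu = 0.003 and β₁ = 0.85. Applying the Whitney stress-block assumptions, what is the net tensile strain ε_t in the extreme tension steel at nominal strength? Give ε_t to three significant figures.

ε_t ≈ 0.0107

a = A_s f_y/(0.85 f'_c b) = 101.11 mm.
β₁ = 0.85, so c = a/β₁ = 101.11/0.85 = 118.95 mm.
From the linear strain diagram with ε_cu = 0.003: ε_t = 0.003 (d − c)/c = 0.003 × (545 − 118.95)/118.95 = 0.0107.
Since ε_t ≥ 0.005, the section is tension-controlled.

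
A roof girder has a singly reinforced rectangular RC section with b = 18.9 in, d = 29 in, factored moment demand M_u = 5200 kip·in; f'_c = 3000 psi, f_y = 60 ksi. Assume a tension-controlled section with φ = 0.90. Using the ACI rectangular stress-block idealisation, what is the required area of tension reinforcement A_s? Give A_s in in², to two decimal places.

M_n = M_u/φ = 5200/0.90 = 5777.78 kip·in.
From M_n = 0.85 f'_c a b (d − a/2):
a = d − √(d² − 2M_n/(0.85 f'_c b)) = 29 − √(29² − 2 × 5777.78/(0.85 × 3 × 18.9)) = 4.480 in.
A_s = 0.85 f'_c a b / f_y = 0.85 × 3 × 4.480 × 18.9 / 60 = 3.599 in².

A_s ≈ 3.60 in²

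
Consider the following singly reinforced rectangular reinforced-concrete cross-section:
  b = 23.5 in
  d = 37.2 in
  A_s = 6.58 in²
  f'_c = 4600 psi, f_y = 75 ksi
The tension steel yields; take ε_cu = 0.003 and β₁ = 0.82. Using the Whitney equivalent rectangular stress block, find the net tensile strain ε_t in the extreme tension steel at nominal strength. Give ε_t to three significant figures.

a = A_s f_y/(0.85 f'_c b) = 5.371 in.
β₁ = 0.82, so c = a/β₁ = 5.371/0.82 = 6.550 in.
From the linear strain diagram with ε_cu = 0.003: ε_t = 0.003 (d − c)/c = 0.003 × (37.2 − 6.550)/6.550 = 0.0140.
Since ε_t ≥ 0.005, the section is tension-controlled.

ε_t ≈ 0.0140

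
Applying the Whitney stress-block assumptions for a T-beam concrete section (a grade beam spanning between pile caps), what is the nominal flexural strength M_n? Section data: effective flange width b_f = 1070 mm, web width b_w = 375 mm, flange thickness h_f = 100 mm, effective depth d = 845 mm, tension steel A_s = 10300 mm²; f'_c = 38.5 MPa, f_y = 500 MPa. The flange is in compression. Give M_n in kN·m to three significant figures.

Tension: T = A_s f_y = 10300 × 500 = 5150000 N.
Try a within the flange: a = T/(0.85 f'_c b_f) = 5150000/(0.85 × 38.5 × 1070) = 147.08 mm.
a = 147.08 > h_f = 100 mm: the block extends into the web. Split into flange-overhang and web parts.
C_f = 0.85 f'_c (b_f − b_w) h_f = 0.85 × 38.5 × (1070 − 375) × 100 = 2274388 N.
Remaining web compression depth: a_w = (T − C_f)/(0.85 f'_c b_w) = (5150000 − 2274388)/(0.85 × 38.5 × 375) = 234.33 mm.
M_n = C_f(d − h_f/2) + (T − C_f)(d − a_w/2) = 2274388 × (845 − 50) + 2875612 × (845 − 117.165) = 1808.14 + 2092.97 = 3901.11 × 10⁶ N·mm.
M_n = 3901.11 kN·m.

M_n ≈ 3900 kN·m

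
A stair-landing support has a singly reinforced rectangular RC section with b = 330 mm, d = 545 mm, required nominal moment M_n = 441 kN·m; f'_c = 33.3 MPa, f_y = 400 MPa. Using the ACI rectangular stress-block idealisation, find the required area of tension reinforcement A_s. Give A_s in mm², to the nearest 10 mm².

A_s ≈ 2220 mm²

With M_n = 0.85 f'_c a b (d − a/2), solve the quadratic for a:
a = d − √(d² − 2M_n/(0.85 f'_c b)) = 545 − √(545² − 2 × 441×10⁶/(0.85 × 33.3 × 330)) = 94.89 mm.
A_s = 0.85 f'_c a b / f_y = 0.85 × 33.3 × 94.89 × 330 / 400 = 2215.8 mm².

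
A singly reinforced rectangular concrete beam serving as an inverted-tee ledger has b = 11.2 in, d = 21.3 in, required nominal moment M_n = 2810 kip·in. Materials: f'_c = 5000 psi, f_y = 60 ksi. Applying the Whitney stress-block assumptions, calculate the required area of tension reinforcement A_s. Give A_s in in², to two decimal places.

A_s ≈ 2.36 in²

From M_n = 0.85 f'_c a b (d − a/2):
a = d − √(d² − 2M_n/(0.85 f'_c b)) = 21.3 − √(21.3² − 2 × 2810/(0.85 × 5 × 11.2)) = 2.980 in.
A_s = 0.85 f'_c a b / f_y = 0.85 × 5 × 2.980 × 11.2 / 60 = 2.364 in².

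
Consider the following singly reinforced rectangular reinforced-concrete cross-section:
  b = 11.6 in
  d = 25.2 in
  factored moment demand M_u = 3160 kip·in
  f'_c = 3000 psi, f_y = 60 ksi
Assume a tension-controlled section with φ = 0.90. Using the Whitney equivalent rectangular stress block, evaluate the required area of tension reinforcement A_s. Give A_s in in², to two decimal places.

A_s ≈ 2.59 in²

M_n = M_u/φ = 3160/0.90 = 3511.11 kip·in.
From M_n = 0.85 f'_c a b (d − a/2):
a = d − √(d² − 2M_n/(0.85 f'_c b)) = 25.2 − √(25.2² − 2 × 3511.11/(0.85 × 3 × 11.6)) = 5.259 in.
A_s = 0.85 f'_c a b / f_y = 0.85 × 3 × 5.259 × 11.6 / 60 = 2.593 in².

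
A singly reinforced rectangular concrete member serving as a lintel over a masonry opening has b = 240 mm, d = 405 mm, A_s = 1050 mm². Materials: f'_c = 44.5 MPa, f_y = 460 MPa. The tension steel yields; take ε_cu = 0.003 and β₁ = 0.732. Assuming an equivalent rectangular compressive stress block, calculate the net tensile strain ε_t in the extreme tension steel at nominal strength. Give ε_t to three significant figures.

a = A_s f_y/(0.85 f'_c b) = 53.21 mm.
β₁ = 0.732, so c = a/β₁ = 53.21/0.732 = 72.69 mm.
From the linear strain diagram with ε_cu = 0.003: ε_t = 0.003 (d − c)/c = 0.003 × (405 − 72.69)/72.69 = 0.0137.
Since ε_t ≥ 0.005, the section is tension-controlled.

ε_t ≈ 0.0137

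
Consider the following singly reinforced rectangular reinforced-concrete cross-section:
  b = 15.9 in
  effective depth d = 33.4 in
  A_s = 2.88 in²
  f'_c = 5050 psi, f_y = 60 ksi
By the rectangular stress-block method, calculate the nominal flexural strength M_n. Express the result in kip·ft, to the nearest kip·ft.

T = A_s f_y = 2.88 × 60 = 172.8 kips.
a = T/(0.85 f'_c b) = 172.8/(0.85 × 5.05 × 15.9) = 2.532 in.
M_n = T(d − a/2) = 172.8 × (33.4 − 1.266) = 5552.8 kip·in = 5552.8/12 = 462.73 kip·ft.

M_n ≈ 463 kip·ft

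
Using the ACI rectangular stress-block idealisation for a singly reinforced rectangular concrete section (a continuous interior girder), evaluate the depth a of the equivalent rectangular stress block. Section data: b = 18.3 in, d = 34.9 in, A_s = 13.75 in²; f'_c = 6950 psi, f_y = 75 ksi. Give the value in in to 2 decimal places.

T = A_s f_y = 13.75 × 75 = 1031.25 kips.
a = T/(0.85 f'_c b) = 1031.25/(0.85 × 6.95 × 18.3) = 9.54 in.

a ≈ 9.54 in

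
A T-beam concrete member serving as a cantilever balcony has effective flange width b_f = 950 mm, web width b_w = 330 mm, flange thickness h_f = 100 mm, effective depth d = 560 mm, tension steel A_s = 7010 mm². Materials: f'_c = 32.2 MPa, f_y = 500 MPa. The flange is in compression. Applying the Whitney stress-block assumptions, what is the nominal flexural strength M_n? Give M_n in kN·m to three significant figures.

Tension: T = A_s f_y = 7010 × 500 = 3505000 N.
Try a within the flange: a = T/(0.85 f'_c b_f) = 3505000/(0.85 × 32.2 × 950) = 134.80 mm.
a = 134.80 > h_f = 100 mm: the block extends into the web. Split into flange-overhang and web parts.
C_f = 0.85 f'_c (b_f − b_w) h_f = 0.85 × 32.2 × (950 − 330) × 100 = 1696940 N.
Remaining web compression depth: a_w = (T − C_f)/(0.85 f'_c b_w) = (3505000 − 1696940)/(0.85 × 32.2 × 330) = 200.18 mm.
M_n = C_f(d − h_f/2) + (T − C_f)(d − a_w/2) = 1696940 × (560 − 50) + 1808060 × (560 − 100.09) = 865.44 + 831.54 = 1696.98 × 10⁶ N·mm.
M_n = 1696.98 kN·m.

M_n ≈ 1700 kN·m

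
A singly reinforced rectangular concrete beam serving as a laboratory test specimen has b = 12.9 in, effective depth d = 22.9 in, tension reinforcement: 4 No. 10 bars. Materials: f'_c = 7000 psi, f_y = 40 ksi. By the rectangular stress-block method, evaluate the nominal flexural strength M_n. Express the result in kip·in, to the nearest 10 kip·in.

A_s = 4 × 1.27 = 5.08 in².
T = A_s f_y = 5.08 × 40 = 203.2 kips.
a = T/(0.85 f'_c b) = 203.2/(0.85 × 7 × 12.9) = 2.647 in.
M_n = T(d − a/2) = 203.2 × (22.9 − 1.3235) = 4384.3 kip·in.

M_n ≈ 4380 kip·in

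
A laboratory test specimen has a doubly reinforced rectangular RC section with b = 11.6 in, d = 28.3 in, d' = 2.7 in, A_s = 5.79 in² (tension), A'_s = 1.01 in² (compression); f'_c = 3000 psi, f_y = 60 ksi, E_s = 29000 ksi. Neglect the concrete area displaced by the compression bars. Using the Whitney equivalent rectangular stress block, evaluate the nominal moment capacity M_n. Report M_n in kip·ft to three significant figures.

Assume both steels yield.
a = (A_s − A'_s) f_y/(0.85 f'_c b) = (5.79 − 1.01) × 60/(0.85 × 3 × 11.6) = 9.696 in.
c = a/β₁ = 9.696/0.85 = 11.407 in; ε'_s = 0.003(c − d')/c = 0.0023 ≥ ε_y = 0.0021, so the compression steel yields.
M_n = (A_s − A'_s) f_y (d − a/2) + A'_s f_y (d − d') = 286.8 × (28.3 − 4.848) + 60.6 × (28.3 − 2.7) = 6726.0 + 1551.4 = 8277.4 kip·in = 8277.4/12 = 689.78 kip·ft.

M_n ≈ 690 kip·ft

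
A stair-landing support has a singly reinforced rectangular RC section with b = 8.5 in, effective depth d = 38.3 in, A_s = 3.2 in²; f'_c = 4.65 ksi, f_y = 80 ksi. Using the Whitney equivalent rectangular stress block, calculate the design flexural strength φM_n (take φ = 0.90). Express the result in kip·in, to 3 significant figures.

T = A_s f_y = 3.2 × 80 = 256 kips.
a = T/(0.85 f'_c b) = 256/(0.85 × 4.65 × 8.5) = 7.620 in.
M_n = T(d − a/2) = 256 × (38.3 − 3.81) = 8829.4 kip·in.
φM_n = 0.90 × 8829.4 = 7946.5 kip·in.

φM_n ≈ 7950 kip·in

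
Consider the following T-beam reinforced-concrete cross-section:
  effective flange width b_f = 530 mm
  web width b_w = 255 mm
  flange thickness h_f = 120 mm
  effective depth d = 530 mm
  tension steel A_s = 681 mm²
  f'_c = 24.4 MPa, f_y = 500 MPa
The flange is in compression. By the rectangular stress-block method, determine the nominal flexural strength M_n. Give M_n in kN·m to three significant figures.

Tension: T = A_s f_y = 681 × 500 = 340500 N.
Try a within the flange: a = T/(0.85 f'_c b_f) = 340500/(0.85 × 24.4 × 530) = 30.98 mm.
Since a = 30.98 ≤ h_f = 120 mm, the stress block lies entirely in the flange; analyse as a rectangular beam of width b_f.
M_n = T(d − a/2) = 340500 × (530 − 15.49) = 175.19 × 10⁶ N·mm.
M_n = 175.19 kN·m.

M_n ≈ 175 kN·m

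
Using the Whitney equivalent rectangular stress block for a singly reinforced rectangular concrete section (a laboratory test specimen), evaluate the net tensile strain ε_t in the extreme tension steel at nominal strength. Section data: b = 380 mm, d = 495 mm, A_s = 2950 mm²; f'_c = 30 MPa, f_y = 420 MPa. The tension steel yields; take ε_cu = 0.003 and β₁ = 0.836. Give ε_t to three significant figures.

a = A_s f_y/(0.85 f'_c b) = 127.86 mm.
β₁ = 0.836, so c = a/β₁ = 127.86/0.836 = 152.94 mm.
From the linear strain diagram with ε_cu = 0.003: ε_t = 0.003 (d − c)/c = 0.003 × (495 − 152.94)/152.94 = 0.00671.
Since ε_t ≥ 0.005, the section is tension-controlled.

ε_t ≈ 0.00671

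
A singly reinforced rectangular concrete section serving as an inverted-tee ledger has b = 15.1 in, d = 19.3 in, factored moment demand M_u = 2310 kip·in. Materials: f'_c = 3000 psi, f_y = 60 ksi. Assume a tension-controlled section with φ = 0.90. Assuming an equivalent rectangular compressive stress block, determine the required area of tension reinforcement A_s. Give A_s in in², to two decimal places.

M_n = M_u/φ = 2310/0.90 = 2566.67 kip·in.
From M_n = 0.85 f'_c a b (d − a/2):
a = d − √(d² − 2M_n/(0.85 f'_c b)) = 19.3 − √(19.3² − 2 × 2566.67/(0.85 × 3 × 15.1)) = 3.835 in.
A_s = 0.85 f'_c a b / f_y = 0.85 × 3 × 3.835 × 15.1 / 60 = 2.461 in².

A_s ≈ 2.46 in²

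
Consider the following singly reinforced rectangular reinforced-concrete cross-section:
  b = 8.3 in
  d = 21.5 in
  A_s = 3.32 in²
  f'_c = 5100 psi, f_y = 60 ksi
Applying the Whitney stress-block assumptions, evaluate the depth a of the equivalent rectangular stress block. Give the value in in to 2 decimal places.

T = A_s f_y = 3.32 × 60 = 199.2 kips.
a = T/(0.85 f'_c b) = 199.2/(0.85 × 5.1 × 8.3) = 5.54 in.

a ≈ 5.54 in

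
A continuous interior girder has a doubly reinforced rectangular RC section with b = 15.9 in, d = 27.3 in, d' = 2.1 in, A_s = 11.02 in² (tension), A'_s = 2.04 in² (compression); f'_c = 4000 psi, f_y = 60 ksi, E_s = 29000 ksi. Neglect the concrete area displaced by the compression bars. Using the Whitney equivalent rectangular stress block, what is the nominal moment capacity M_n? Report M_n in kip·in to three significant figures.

Assume both steels yield.
a = (A_s − A'_s) f_y/(0.85 f'_c b) = (11.02 − 2.04) × 60/(0.85 × 4 × 15.9) = 9.967 in.
c = a/β₁ = 9.967/0.85 = 11.726 in; ε'_s = 0.003(c − d')/c = 0.0025 ≥ ε_y = 0.0021, so the compression steel yields.
M_n = (A_s − A'_s) f_y (d − a/2) + A'_s f_y (d − d') = 538.8 × (27.3 − 4.9835) + 122.4 × (27.3 − 2.1) = 12024.1 + 3084.5 = 15108.6 kip·in.

M_n ≈ 15100 kip·in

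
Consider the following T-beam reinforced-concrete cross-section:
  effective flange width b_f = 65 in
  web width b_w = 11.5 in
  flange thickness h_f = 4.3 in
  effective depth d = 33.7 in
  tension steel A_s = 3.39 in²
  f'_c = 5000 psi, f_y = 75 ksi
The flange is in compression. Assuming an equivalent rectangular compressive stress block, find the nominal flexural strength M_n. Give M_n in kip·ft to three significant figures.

Tension: T = A_s f_y = 3.39 × 75 = 254.25 kips.
Try a within the flange: a = T/(0.85 f'_c b_f) = 254.25/(0.85 × 5 × 65) = 0.920 in.
Since a = 0.920 ≤ h_f = 4.3 in, the stress block lies entirely in the flange; analyse as a rectangular beam of width b_f.
M_n = T(d − a/2) = 254.25 × (33.7 − 0.46) = 8451.3 kip·in.
M_n = 8451.3/12 = 704.28 kip·ft.

M_n ≈ 704 kip·ft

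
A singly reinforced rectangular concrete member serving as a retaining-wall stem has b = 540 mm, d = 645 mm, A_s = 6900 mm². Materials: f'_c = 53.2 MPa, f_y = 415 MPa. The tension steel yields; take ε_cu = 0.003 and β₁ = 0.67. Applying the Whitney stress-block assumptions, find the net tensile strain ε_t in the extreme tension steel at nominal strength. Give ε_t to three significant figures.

a = A_s f_y/(0.85 f'_c b) = 117.27 mm.
β₁ = 0.67, so c = a/β₁ = 117.27/0.67 = 175.03 mm.
From the linear strain diagram with ε_cu = 0.003: ε_t = 0.003 (d − c)/c = 0.003 × (645 − 175.03)/175.03 = 0.00806.
Since ε_t ≥ 0.005, the section is tension-controlled.

ε_t ≈ 0.00806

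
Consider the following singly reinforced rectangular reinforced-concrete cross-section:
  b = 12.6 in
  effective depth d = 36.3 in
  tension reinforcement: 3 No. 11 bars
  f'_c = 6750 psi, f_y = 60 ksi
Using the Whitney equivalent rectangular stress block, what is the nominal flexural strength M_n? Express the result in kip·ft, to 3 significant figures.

A_s = 3 × 1.56 = 4.68 in².
T = A_s f_y = 4.68 × 60 = 280.8 kips.
a = T/(0.85 f'_c b) = 280.8/(0.85 × 6.75 × 12.6) = 3.884 in.
M_n = T(d − a/2) = 280.8 × (36.3 − 1.942) = 9647.7 kip·in = 9647.7/12 = 803.98 kip·ft.

M_n ≈ 804 kip·ft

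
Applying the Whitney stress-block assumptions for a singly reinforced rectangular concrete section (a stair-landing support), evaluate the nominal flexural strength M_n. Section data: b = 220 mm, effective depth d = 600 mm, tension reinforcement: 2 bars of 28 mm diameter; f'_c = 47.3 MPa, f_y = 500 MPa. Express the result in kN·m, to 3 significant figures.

A_s = 2 × 616 = 1232 mm².
T = A_s f_y = 1232 × 500 = 616000 N = 616 kN.
From C = T: a = T/(0.85 f'_c b) = 616000/(0.85 × 47.3 × 220) = 69.64 mm.
M_n = T(d − a/2) = 616 kN × (600 − 34.82) mm = 348.15 kN·m.

M_n ≈ 348 kN·m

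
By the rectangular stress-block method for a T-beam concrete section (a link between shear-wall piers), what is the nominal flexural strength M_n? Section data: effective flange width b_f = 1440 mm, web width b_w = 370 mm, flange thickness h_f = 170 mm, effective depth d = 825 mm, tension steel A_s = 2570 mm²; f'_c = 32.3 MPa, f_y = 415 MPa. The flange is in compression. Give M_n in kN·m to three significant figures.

M_n ≈ 866 kN·m

Tension: T = A_s f_y = 2570 × 415 = 1066550 N.
Try a within the flange: a = T/(0.85 f'_c b_f) = 1066550/(0.85 × 32.3 × 1440) = 26.98 mm.
Since a = 26.98 ≤ h_f = 170 mm, the stress block lies entirely in the flange; analyse as a rectangular beam of width b_f.
M_n = T(d − a/2) = 1066550 × (825 − 13.49) = 865.52 × 10⁶ N·mm.
M_n = 865.52 kN·m.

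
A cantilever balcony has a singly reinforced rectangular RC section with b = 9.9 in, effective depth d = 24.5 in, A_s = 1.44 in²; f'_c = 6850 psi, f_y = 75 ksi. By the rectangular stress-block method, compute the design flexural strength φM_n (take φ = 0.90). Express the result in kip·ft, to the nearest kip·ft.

φM_n ≈ 191 kip·ft

T = A_s f_y = 1.44 × 75 = 108 kips.
a = T/(0.85 f'_c b) = 108/(0.85 × 6.85 × 9.9) = 1.874 in.
M_n = T(d − a/2) = 108 × (24.5 − 0.937) = 2544.8 kip·in = 2544.8/12 = 212.07 kip·ft.
φM_n = 0.90 × 212.07 = 190.86 kip·ft.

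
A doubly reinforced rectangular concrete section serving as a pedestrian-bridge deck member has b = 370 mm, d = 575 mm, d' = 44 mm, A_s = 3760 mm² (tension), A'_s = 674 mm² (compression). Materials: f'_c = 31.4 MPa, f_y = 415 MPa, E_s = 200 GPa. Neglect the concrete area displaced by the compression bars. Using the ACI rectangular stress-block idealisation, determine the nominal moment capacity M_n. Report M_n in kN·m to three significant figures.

M_n ≈ 802 kN·m

Assume both tension and compression steel yield.
Net tension couple steel: A_s − A'_s = 3086 mm².
a = (A_s − A'_s) f_y / (0.85 f'_c b) = 1280690/(0.85 × 31.4 × 370) = 129.69 mm.
c = a/β₁ = 129.69/0.826 = 157.01 mm; ε'_s = 0.003(c − d')/c = 0.0022 ≥ f_y/E_s = 0.0021, so compression steel does yield.
M_n = (A_s − A'_s) f_y (d − a/2) + A'_s f_y (d − d') = [1280690 × (575 − 64.845) + 279710 × (575 − 44)] × 10⁻⁶ = 653.35 + 148.53 = 801.88 kN·m.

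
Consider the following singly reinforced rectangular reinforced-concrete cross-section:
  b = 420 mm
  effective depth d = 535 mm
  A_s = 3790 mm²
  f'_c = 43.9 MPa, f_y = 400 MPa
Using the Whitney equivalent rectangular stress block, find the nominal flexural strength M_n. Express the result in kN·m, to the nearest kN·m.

M_n ≈ 738 kN·m

T = A_s f_y = 3790 × 400 = 1516000 N = 1516 kN.
From C = T: a = T/(0.85 f'_c b) = 1516000/(0.85 × 43.9 × 420) = 96.73 mm.
M_n = T(d − a/2) = 1516 kN × (535 − 48.365) mm = 737.74 kN·m.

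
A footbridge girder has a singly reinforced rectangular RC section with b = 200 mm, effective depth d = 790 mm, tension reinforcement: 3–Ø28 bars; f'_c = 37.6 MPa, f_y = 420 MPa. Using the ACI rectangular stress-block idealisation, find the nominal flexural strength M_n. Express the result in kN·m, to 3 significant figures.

M_n ≈ 566 kN·m

A_s = 3 × 616 = 1848 mm².
T = A_s f_y = 1848 × 420 = 776160 N = 776.16 kN.
From C = T: a = T/(0.85 f'_c b) = 776160/(0.85 × 37.6 × 200) = 121.43 mm.
M_n = T(d − a/2) = 776.16 kN × (790 − 60.715) mm = 566.04 kN·m.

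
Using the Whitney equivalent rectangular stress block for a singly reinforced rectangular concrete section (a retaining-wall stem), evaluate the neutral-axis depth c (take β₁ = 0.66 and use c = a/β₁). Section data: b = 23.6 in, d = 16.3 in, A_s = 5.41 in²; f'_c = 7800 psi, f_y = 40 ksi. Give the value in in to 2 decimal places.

c ≈ 2.10 in

T = A_s f_y = 5.41 × 40 = 216.4 kips.
a = T/(0.85 f'_c b) = 216.4/(0.85 × 7.8 × 23.6) = 1.3830 in.
With β₁ = 0.66, c = a/β₁ = 1.3830/0.66 = 2.10 in.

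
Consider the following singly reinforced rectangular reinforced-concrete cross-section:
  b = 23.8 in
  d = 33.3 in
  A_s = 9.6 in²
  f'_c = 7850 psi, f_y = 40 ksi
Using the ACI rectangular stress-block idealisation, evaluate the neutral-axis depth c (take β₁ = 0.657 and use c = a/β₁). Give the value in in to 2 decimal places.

c ≈ 3.68 in

T = A_s f_y = 9.6 × 40 = 384 kips.
a = T/(0.85 f'_c b) = 384/(0.85 × 7.85 × 23.8) = 2.4181 in.
With β₁ = 0.657, c = a/β₁ = 2.4181/0.657 = 3.68 in.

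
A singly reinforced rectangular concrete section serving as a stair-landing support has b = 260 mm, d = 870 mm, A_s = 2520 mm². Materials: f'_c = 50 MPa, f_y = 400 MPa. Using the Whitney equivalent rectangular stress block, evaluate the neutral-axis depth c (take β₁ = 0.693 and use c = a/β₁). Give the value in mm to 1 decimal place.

T = A_s f_y = 2520 × 400 = 1008000 N = 1008 kN.
Setting C = 0.85 f'_c a b equal to T: a = 1008000/(0.85 × 50 × 260) = 91.222 mm.
With β₁ = 0.693, c = a/β₁ = 91.222/0.693 = 131.6 mm.

c ≈ 131.6 mm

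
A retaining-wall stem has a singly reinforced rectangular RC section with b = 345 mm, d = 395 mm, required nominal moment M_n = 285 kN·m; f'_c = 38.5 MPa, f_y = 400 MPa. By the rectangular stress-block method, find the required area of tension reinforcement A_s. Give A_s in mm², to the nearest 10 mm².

A_s ≈ 1980 mm²

With M_n = 0.85 f'_c a b (d − a/2), solve the quadratic for a:
a = d − √(d² − 2M_n/(0.85 f'_c b)) = 395 − √(395² − 2 × 285×10⁶/(0.85 × 38.5 × 345)) = 70.13 mm.
A_s = 0.85 f'_c a b / f_y = 0.85 × 38.5 × 70.13 × 345 / 400 = 1979.4 mm².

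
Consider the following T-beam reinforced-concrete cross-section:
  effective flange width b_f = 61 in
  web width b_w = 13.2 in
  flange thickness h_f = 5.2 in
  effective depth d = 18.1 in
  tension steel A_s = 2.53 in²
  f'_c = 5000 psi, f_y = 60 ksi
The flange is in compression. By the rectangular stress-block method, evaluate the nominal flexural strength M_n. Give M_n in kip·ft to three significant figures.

M_n ≈ 225 kip·ft

Tension: T = A_s f_y = 2.53 × 60 = 151.8 kips.
Try a within the flange: a = T/(0.85 f'_c b_f) = 151.8/(0.85 × 5 × 61) = 0.586 in.
Since a = 0.586 ≤ h_f = 5.2 in, the stress block lies entirely in the flange; analyse as a rectangular beam of width b_f.
M_n = T(d − a/2) = 151.8 × (18.1 − 0.293) = 2703.1 kip·in.
M_n = 2703.1/12 = 225.26 kip·ft.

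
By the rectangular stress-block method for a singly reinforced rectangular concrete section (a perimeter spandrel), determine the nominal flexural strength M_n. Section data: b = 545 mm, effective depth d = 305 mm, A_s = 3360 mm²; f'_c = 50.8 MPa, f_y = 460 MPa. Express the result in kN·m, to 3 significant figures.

T = A_s f_y = 3360 × 460 = 1545600 N = 1545.6 kN.
From C = T: a = T/(0.85 f'_c b) = 1545600/(0.85 × 50.8 × 545) = 65.68 mm.
M_n = T(d − a/2) = 1545.6 kN × (305 − 32.84) mm = 420.65 kN·m.

M_n ≈ 421 kN·m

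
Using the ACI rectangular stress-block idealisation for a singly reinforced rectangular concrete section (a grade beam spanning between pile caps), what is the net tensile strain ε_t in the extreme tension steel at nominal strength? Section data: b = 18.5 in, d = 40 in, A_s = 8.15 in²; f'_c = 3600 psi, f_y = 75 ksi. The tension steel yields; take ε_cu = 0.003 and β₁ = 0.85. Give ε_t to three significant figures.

ε_t ≈ 0.00645

a = A_s f_y/(0.85 f'_c b) = 10.798 in.
β₁ = 0.85, so c = a/β₁ = 10.798/0.85 = 12.704 in.
From the linear strain diagram with ε_cu = 0.003: ε_t = 0.003 (d − c)/c = 0.003 × (40 − 12.704)/12.704 = 0.00645.
Since ε_t ≥ 0.005, the section is tension-controlled.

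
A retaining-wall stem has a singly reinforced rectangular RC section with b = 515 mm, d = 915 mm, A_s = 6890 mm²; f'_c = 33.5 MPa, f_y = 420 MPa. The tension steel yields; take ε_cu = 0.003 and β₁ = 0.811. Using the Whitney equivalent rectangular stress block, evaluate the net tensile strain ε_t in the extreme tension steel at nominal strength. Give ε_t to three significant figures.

a = A_s f_y/(0.85 f'_c b) = 197.33 mm.
β₁ = 0.811, so c = a/β₁ = 197.33/0.811 = 243.32 mm.
From the linear strain diagram with ε_cu = 0.003: ε_t = 0.003 (d − c)/c = 0.003 × (915 − 243.32)/243.32 = 0.00828.
Since ε_t ≥ 0.005, the section is tension-controlled.

ε_t ≈ 0.00828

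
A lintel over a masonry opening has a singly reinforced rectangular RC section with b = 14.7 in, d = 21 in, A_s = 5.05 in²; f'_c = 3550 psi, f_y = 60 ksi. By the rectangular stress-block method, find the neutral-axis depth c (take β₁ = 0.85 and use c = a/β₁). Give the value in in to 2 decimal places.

T = A_s f_y = 5.05 × 60 = 303 kips.
a = T/(0.85 f'_c b) = 303/(0.85 × 3.55 × 14.7) = 6.8309 in.
With β₁ = 0.85, c = a/β₁ = 6.8309/0.85 = 8.04 in.

c ≈ 8.04 in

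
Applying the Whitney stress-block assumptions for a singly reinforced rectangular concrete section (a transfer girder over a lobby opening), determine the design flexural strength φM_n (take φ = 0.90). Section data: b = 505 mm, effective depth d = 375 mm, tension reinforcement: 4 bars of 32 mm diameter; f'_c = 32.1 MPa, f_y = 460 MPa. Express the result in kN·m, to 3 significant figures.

φM_n ≈ 428 kN·m

A_s = 4 × 804 = 3216 mm².
T = A_s f_y = 3216 × 460 = 1479360 N = 1479.36 kN.
From C = T: a = T/(0.85 f'_c b) = 1479360/(0.85 × 32.1 × 505) = 107.36 mm.
M_n = T(d − a/2) = 1479.36 kN × (375 − 53.68) mm = 475.35 kN·m.
φM_n = 0.90 × 475.35 = 427.82 kN·m.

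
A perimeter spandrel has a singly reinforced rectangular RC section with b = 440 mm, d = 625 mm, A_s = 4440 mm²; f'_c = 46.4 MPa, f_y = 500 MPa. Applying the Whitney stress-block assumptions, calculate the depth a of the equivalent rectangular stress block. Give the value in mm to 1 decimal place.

a ≈ 127.9 mm

T = A_s f_y = 4440 × 500 = 2220000 N = 2220 kN.
Setting C = 0.85 f'_c a b equal to T: a = 2220000/(0.85 × 46.4 × 440) = 127.9 mm.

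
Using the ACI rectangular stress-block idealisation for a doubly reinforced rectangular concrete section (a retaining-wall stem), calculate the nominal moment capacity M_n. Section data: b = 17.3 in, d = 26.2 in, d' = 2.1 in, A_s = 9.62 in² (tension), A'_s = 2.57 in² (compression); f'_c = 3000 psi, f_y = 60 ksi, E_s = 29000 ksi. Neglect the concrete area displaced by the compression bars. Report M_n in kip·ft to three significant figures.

Assume both steels yield.
a = (A_s − A'_s) f_y/(0.85 f'_c b) = (9.62 − 2.57) × 60/(0.85 × 3 × 17.3) = 9.589 in.
c = a/β₁ = 9.589/0.85 = 11.281 in; ε'_s = 0.003(c − d')/c = 0.0024 ≥ ε_y = 0.0021, so the compression steel yields.
M_n = (A_s − A'_s) f_y (d − a/2) + A'_s f_y (d − d') = 423 × (26.2 − 4.7945) + 154.2 × (26.2 − 2.1) = 9054.5 + 3716.2 = 12770.7 kip·in = 12770.7/12 = 1064.23 kip·ft.

M_n ≈ 1060 kip·ft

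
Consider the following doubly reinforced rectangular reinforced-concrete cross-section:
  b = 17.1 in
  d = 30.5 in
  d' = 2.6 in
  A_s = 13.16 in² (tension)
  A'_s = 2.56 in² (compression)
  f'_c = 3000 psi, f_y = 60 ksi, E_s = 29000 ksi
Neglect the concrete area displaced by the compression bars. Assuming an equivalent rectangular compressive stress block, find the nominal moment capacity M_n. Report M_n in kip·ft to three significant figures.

M_n ≈ 1590 kip·ft

Assume both steels yield.
a = (A_s − A'_s) f_y/(0.85 f'_c b) = (13.16 − 2.56) × 60/(0.85 × 3 × 17.1) = 14.585 in.
c = a/β₁ = 14.585/0.85 = 17.159 in; ε'_s = 0.003(c − d')/c = 0.0025 ≥ ε_y = 0.0021, so the compression steel yields.
M_n = (A_s − A'_s) f_y (d − a/2) + A'_s f_y (d − d') = 636 × (30.5 − 7.2925) + 153.6 × (30.5 − 2.6) = 14760.0 + 4285.4 = 19045.4 kip·in = 19045.4/12 = 1587.12 kip·ft.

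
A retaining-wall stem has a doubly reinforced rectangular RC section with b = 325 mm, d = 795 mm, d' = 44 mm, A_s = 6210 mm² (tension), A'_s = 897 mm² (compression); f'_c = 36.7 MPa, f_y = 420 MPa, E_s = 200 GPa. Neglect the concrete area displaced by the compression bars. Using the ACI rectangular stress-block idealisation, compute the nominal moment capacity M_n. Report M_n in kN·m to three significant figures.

Assume both tension and compression steel yield.
Net tension couple steel: A_s − A'_s = 5313 mm².
a = (A_s − A'_s) f_y / (0.85 f'_c b) = 2231460/(0.85 × 36.7 × 325) = 220.10 mm.
c = a/β₁ = 220.10/0.788 = 279.31 mm; ε'_s = 0.003(c − d')/c = 0.0025 ≥ f_y/E_s = 0.0021, so compression steel does yield.
M_n = (A_s − A'_s) f_y (d − a/2) + A'_s f_y (d − d') = [2231460 × (795 − 110.05) + 376740 × (795 − 44)] × 10⁻⁶ = 1528.44 + 282.93 = 1811.37 kN·m.

M_n ≈ 1810 kN·m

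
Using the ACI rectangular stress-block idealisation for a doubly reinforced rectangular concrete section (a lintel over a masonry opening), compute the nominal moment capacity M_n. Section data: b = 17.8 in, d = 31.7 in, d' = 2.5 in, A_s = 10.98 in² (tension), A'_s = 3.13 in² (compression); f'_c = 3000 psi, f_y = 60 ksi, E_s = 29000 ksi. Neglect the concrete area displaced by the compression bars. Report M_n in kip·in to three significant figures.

M_n ≈ 18000 kip·in

Assume both steels yield.
a = (A_s − A'_s) f_y/(0.85 f'_c b) = (10.98 − 3.13) × 60/(0.85 × 3 × 17.8) = 10.377 in.
c = a/β₁ = 10.377/0.85 = 12.208 in; ε'_s = 0.003(c − d')/c = 0.0024 ≥ ε_y = 0.0021, so the compression steel yields.
M_n = (A_s − A'_s) f_y (d − a/2) + A'_s f_y (d − d') = 471 × (31.7 − 5.1885) + 187.8 × (31.7 − 2.5) = 12486.9 + 5483.8 = 17970.7 kip·in.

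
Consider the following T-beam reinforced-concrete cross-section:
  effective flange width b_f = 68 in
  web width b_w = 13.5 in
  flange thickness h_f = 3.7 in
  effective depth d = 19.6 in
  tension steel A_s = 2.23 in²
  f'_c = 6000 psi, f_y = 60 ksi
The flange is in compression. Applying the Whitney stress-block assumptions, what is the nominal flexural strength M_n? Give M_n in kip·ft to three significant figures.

Tension: T = A_s f_y = 2.23 × 60 = 133.8 kips.
Try a within the flange: a = T/(0.85 f'_c b_f) = 133.8/(0.85 × 6 × 68) = 0.386 in.
Since a = 0.386 ≤ h_f = 3.7 in, the stress block lies entirely in the flange; analyse as a rectangular beam of width b_f.
M_n = T(d − a/2) = 133.8 × (19.6 − 0.193) = 2596.7 kip·in.
M_n = 2596.7/12 = 216.39 kip·ft.

M_n ≈ 216 kip·ft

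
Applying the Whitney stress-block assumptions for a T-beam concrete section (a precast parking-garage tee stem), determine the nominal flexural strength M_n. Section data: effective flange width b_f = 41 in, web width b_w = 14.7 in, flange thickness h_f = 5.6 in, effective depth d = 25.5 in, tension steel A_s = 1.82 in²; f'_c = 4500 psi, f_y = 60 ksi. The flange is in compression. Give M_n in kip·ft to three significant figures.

M_n ≈ 229 kip·ft

Tension: T = A_s f_y = 1.82 × 60 = 109.2 kips.
Try a within the flange: a = T/(0.85 f'_c b_f) = 109.2/(0.85 × 4.5 × 41) = 0.696 in.
Since a = 0.696 ≤ h_f = 5.6 in, the stress block lies entirely in the flange; analyse as a rectangular beam of width b_f.
M_n = T(d − a/2) = 109.2 × (25.5 − 0.348) = 2746.6 kip·in.
M_n = 2746.6/12 = 228.88 kip·ft.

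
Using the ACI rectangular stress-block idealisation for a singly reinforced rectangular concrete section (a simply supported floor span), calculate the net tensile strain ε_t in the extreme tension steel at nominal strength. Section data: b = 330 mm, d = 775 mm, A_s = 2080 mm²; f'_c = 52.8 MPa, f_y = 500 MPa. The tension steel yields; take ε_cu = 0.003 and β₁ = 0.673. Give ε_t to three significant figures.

a = A_s f_y/(0.85 f'_c b) = 70.22 mm.
β₁ = 0.673, so c = a/β₁ = 70.22/0.673 = 104.34 mm.
From the linear strain diagram with ε_cu = 0.003: ε_t = 0.003 (d − c)/c = 0.003 × (775 − 104.34)/104.34 = 0.0193.
Since ε_t ≥ 0.005, the section is tension-controlled.

ε_t ≈ 0.0193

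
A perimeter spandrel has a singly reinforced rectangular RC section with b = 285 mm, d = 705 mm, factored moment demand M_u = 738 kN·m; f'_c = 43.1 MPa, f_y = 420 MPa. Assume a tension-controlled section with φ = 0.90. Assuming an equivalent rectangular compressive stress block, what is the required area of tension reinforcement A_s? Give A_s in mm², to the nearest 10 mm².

M_n = M_u/φ = 738/0.90 = 820 kN·m.
With M_n = 0.85 f'_c a b (d − a/2), solve the quadratic for a:
a = d − √(d² − 2M_n/(0.85 f'_c b)) = 705 − √(705² − 2 × 820×10⁶/(0.85 × 43.1 × 285)) = 121.95 mm.
A_s = 0.85 f'_c a b / f_y = 0.85 × 43.1 × 121.95 × 285 / 420 = 3031.6 mm².

A_s ≈ 3030 mm²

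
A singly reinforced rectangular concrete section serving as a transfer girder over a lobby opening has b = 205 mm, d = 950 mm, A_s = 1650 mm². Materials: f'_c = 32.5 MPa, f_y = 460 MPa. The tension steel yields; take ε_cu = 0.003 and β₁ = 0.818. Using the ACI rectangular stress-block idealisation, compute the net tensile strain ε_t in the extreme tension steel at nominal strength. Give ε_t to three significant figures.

ε_t ≈ 0.0144

a = A_s f_y/(0.85 f'_c b) = 134.02 mm.
β₁ = 0.818, so c = a/β₁ = 134.02/0.818 = 163.84 mm.
From the linear strain diagram with ε_cu = 0.003: ε_t = 0.003 (d − c)/c = 0.003 × (950 − 163.84)/163.84 = 0.0144.
Since ε_t ≥ 0.005, the section is tension-controlled.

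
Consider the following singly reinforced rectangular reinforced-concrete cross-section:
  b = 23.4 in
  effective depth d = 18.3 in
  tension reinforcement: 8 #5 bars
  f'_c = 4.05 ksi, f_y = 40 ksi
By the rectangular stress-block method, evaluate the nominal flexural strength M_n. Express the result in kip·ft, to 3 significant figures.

A_s = 8 × 0.31 = 2.48 in².
T = A_s f_y = 2.48 × 40 = 99.2 kips.
a = T/(0.85 f'_c b) = 99.2/(0.85 × 4.05 × 23.4) = 1.231 in.
M_n = T(d − a/2) = 99.2 × (18.3 − 0.6155) = 1754.3 kip·in = 1754.3/12 = 146.19 kip·ft.

M_n ≈ 146 kip·ft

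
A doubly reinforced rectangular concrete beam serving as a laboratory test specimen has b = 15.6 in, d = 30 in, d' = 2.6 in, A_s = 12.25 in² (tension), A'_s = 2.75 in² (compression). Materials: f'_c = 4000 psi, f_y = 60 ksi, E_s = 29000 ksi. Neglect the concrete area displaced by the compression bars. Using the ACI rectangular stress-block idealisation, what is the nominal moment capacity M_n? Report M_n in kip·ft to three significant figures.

Assume both steels yield.
a = (A_s − A'_s) f_y/(0.85 f'_c b) = (12.25 − 2.75) × 60/(0.85 × 4 × 15.6) = 10.747 in.
c = a/β₁ = 10.747/0.85 = 12.644 in; ε'_s = 0.003(c − d')/c = 0.0024 ≥ ε_y = 0.0021, so the compression steel yields.
M_n = (A_s − A'_s) f_y (d − a/2) + A'_s f_y (d − d') = 570 × (30 − 5.3735) + 165 × (30 − 2.6) = 14037.1 + 4521.0 = 18558.1 kip·in = 18558.1/12 = 1546.51 kip·ft.

M_n ≈ 1550 kip·ft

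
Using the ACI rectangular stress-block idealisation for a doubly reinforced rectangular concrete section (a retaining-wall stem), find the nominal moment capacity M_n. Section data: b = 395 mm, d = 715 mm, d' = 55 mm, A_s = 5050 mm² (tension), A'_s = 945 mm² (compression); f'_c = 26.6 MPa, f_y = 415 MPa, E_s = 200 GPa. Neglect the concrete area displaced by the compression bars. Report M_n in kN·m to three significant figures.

M_n ≈ 1310 kN·m

Assume both tension and compression steel yield.
Net tension couple steel: A_s − A'_s = 4105 mm².
a = (A_s − A'_s) f_y / (0.85 f'_c b) = 1703575/(0.85 × 26.6 × 395) = 190.75 mm.
c = a/β₁ = 190.75/0.85 = 224.41 mm; ε'_s = 0.003(c − d')/c = 0.0023 ≥ f_y/E_s = 0.0021, so compression steel does yield.
M_n = (A_s − A'_s) f_y (d − a/2) + A'_s f_y (d − d') = [1703575 × (715 − 95.375) + 392175 × (715 − 55)] × 10⁻⁶ = 1055.58 + 258.84 = 1314.42 kN·m.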